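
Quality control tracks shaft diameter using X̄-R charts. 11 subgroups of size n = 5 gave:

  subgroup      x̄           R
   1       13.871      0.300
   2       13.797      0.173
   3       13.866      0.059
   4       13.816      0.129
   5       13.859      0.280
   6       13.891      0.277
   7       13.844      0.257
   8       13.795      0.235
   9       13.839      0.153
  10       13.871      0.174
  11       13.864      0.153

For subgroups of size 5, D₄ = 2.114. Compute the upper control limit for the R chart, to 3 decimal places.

0.421

R̄ = (0.300 + 0.173 + 0.059 + 0.129 + 0.280 + 0.277 + 0.257 + 0.235 + 0.153 + 0.174 + 0.153) / 11 = 2.1900 / 11 = 0.1991
UCL_R = D₄·R̄ = 2.114 × 0.1991 = 0.4209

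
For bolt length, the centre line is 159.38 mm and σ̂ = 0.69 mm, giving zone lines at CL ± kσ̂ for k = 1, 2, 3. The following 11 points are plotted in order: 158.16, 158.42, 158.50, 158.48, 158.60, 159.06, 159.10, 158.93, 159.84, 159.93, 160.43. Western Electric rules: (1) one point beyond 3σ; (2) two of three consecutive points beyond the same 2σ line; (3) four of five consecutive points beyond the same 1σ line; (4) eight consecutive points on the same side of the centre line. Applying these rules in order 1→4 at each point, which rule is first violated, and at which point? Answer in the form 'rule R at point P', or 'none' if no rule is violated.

Zone of each point (C = within 1σ̂, B = 1σ̂–2σ̂, A = 2σ̂–3σ̂, * = beyond 3σ̂; sign = side of CL): 1:-B, 2:-B, 3:-B, 4:-B, 5:-B, 6:-C, 7:-C, 8:-C, 9:+C, 10:+C, 11:+B
Rule 3 (four of five consecutive points beyond the same 1σ limit) is satisfied at point 4.

rule 3 at point 4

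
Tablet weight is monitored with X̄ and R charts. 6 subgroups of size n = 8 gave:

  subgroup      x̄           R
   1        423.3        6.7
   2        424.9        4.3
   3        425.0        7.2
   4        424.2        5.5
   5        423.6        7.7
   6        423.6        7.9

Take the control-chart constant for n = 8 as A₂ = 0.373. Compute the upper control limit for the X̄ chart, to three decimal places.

426.543

X̄̄ = (423.3 + 424.9 + 425.0 + 424.2 + 423.6 + 423.6) / 6 = 2544.6000 / 6 = 424.1000
R̄ = (6.7 + 4.3 + 7.2 + 5.5 + 7.7 + 7.9) / 6 = 39.3000 / 6 = 6.5500
UCL = X̄̄ + A₂·R̄ = 424.1000 + 0.373 × 6.5500 = 426.5431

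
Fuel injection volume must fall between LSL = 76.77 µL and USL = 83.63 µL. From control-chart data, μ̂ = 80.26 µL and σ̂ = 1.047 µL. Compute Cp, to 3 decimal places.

1.092

Cp = (USL − LSL) / (6σ̂) = (83.63 − 76.77) / (6 × 1.047) = 6.8600 / 6.2820 = 1.0920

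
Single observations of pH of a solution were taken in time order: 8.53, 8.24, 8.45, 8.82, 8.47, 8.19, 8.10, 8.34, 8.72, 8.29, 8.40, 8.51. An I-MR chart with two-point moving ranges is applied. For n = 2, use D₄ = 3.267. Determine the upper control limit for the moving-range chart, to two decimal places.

Moving ranges: 0.29, 0.21, 0.37, 0.35, 0.28, 0.09, 0.24, 0.38, 0.43, 0.11, 0.11; M̄R̄ = 2.8600 / 11 = 0.2600
UCL_MR = D₄·M̄R̄ = 3.267 × 0.2600 = 0.8494

0.85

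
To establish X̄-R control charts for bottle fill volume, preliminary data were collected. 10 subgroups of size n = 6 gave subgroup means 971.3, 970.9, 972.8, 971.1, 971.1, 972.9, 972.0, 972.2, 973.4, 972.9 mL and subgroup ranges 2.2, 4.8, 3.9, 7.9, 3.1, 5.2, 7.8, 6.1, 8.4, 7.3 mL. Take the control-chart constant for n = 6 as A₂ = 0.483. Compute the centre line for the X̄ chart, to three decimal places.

972.060

X̄̄ = (971.3 + 970.9 + 972.8 + 971.1 + 971.1 + 972.9 + 972.0 + 972.2 + 973.4 + 972.9) / 10 = 9720.6000 / 10 = 972.0600
CL = X̄̄ = 972.0600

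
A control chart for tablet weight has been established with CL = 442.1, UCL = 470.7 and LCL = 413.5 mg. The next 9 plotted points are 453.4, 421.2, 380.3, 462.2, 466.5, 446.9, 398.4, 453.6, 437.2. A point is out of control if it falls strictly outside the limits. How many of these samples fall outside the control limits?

Compare each point to [413.5, 470.7]: sample 3 = 380.3 < LCL; sample 7 = 398.4 < LCL.

2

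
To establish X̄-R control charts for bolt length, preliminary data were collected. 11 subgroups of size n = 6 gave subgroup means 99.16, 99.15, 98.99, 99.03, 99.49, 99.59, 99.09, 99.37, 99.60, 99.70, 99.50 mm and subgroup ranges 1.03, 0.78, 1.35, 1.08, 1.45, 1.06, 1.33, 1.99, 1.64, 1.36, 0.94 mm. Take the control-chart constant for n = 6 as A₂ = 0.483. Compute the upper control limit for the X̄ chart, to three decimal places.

X̄̄ = (99.16 + 99.15 + 98.99 + 99.03 + 99.49 + 99.59 + 99.09 + 99.37 + 99.60 + 99.70 + 99.50) / 11 = 1092.6700 / 11 = 99.3336
R̄ = (1.03 + 0.78 + 1.35 + 1.08 + 1.45 + 1.06 + 1.33 + 1.99 + 1.64 + 1.36 + 0.94) / 11 = 14.0100 / 11 = 1.2736
UCL = X̄̄ + A₂·R̄ = 99.3336 + 0.483 × 1.2736 = 99.9488

99.949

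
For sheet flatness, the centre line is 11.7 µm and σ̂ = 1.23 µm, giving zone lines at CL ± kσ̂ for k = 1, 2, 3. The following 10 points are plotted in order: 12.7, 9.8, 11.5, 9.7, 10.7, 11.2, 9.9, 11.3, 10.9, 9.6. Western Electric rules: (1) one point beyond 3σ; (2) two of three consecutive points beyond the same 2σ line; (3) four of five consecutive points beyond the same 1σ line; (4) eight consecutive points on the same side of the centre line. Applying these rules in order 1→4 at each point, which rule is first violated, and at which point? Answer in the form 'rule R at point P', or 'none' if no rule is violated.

Zone of each point (C = within 1σ̂, B = 1σ̂–2σ̂, A = 2σ̂–3σ̂, * = beyond 3σ̂; sign = side of CL): 1:+C, 2:-B, 3:-C, 4:-B, 5:-C, 6:-C, 7:-B, 8:-C, 9:-C, 10:-B
Rule 4 (eight consecutive points on the same side of the centre line) is satisfied at point 9.

rule 4 at point 9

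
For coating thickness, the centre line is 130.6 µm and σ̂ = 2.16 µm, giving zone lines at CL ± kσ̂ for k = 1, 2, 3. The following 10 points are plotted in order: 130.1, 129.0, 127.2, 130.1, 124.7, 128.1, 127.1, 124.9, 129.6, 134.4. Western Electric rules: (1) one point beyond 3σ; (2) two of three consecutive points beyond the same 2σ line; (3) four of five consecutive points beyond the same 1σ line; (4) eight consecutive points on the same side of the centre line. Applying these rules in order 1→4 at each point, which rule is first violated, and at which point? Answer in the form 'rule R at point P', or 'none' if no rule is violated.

rule 3 at point 7

Zone of each point (C = within 1σ̂, B = 1σ̂–2σ̂, A = 2σ̂–3σ̂, * = beyond 3σ̂; sign = side of CL): 1:-C, 2:-C, 3:-B, 4:-C, 5:-A, 6:-B, 7:-B, 8:-A, 9:-C, 10:+B
Rule 3 (four of five consecutive points beyond the same 1σ limit) is satisfied at point 7.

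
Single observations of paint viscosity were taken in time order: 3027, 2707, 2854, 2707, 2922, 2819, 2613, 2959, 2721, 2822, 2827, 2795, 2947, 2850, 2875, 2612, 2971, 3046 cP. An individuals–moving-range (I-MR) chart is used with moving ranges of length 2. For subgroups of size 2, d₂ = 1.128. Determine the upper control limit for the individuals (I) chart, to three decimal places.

X̄ = (3027 + 2707 + 2854 + 2707 + 2922 + 2819 + 2613 + 2959 + 2721 + 2822 + 2827 + 2795 + 2947 + 2850 + 2875 + 2612 + 2971 + 3046) / 18 = 2837.4444
Moving ranges: 320, 147, 147, 215, 103, 206, 346, 238, 101, 5, 32, 152, 97, 25, 263, 359, 75; M̄R̄ = 2831.0000 / 17 = 166.5294
UCL = X̄ + 3·M̄R̄/d₂ = 2837.4444 + 3 × 166.5294 / 1.128 = 3280.3418

3280.342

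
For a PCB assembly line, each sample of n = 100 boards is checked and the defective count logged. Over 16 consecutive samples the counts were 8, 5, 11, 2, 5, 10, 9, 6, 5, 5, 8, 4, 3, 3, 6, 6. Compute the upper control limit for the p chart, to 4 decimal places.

p̄ = Σdᵢ / (k·n) = 96 / (16 × 100) = 0.06000
UCL = p̄ + 3·√(p̄(1−p̄)/n) = 0.06000 + 3 × √(0.06000×0.94000/100) = 0.06000 + 3 × 0.02375 = 0.13125

0.1312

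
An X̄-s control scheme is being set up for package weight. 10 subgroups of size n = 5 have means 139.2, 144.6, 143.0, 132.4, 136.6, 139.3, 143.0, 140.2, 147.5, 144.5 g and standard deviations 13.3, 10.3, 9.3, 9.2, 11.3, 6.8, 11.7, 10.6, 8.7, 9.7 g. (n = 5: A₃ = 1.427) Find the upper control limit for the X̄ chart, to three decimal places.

X̄̄ = (139.2 + 144.6 + 143.0 + 132.4 + 136.6 + 139.3 + 143.0 + 140.2 + 147.5 + 144.5) / 10 = 141.0300
s̄ = (13.3 + 10.3 + 9.3 + 9.2 + 11.3 + 6.8 + 11.7 + 10.6 + 8.7 + 9.7) / 10 = 10.0900
UCL = X̄̄ + A₃·s̄ = 141.0300 + 1.427 × 10.0900 = 155.4284

155.428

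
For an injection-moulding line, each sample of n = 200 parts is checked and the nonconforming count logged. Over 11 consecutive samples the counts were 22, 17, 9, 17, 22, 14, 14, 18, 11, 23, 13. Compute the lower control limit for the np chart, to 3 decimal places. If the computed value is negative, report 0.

p̄ = Σdᵢ / (k·n) = 180 / (11 × 200) = 0.08182
LCL = np̄ − 3·√(np̄(1−p̄)) = 16.3636 − 3 × 3.8762 = 4.7351

4.735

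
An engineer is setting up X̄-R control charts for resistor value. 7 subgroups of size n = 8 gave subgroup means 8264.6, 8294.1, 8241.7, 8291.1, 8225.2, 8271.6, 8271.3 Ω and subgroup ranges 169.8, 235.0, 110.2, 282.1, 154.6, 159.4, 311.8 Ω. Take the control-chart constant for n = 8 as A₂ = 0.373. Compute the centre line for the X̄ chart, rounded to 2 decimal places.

8265.66

X̄̄ = (8264.6 + 8294.1 + 8241.7 + 8291.1 + 8225.2 + 8271.6 + 8271.3) / 7 = 57859.6000 / 7 = 8265.6571
CL = X̄̄ = 8265.6571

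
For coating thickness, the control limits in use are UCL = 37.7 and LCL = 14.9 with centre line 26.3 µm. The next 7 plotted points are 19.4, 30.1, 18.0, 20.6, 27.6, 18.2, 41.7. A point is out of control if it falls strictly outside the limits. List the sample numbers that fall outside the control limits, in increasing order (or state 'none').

7

Compare each point to [14.9, 37.7]: sample 7 = 41.7 > UCL.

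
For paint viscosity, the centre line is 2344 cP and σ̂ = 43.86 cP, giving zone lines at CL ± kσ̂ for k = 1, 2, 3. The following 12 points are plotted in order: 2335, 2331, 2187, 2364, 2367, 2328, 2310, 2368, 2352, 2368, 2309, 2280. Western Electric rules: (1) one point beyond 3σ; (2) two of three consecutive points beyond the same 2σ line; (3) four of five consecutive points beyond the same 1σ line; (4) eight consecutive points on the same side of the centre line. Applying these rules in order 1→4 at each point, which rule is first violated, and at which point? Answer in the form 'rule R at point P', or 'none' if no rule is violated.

Zone of each point (C = within 1σ̂, B = 1σ̂–2σ̂, A = 2σ̂–3σ̂, * = beyond 3σ̂; sign = side of CL): 1:-C, 2:-C, 3:-*, 4:+C, 5:+C, 6:-C, 7:-C, 8:+C, 9:+C, 10:+C, 11:-C, 12:-B
Rule 1 (one point beyond the 3σ limits) is satisfied at point 3.

rule 1 at point 3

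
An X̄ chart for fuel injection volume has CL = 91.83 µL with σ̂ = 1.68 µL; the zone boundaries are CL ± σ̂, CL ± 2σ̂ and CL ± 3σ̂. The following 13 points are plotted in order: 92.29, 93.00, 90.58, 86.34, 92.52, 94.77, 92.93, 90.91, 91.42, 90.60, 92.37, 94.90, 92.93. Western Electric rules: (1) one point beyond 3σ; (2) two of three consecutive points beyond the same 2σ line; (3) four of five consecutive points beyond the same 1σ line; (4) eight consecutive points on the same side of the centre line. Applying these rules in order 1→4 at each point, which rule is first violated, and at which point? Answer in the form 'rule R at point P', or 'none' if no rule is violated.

rule 1 at point 4

Zone of each point (C = within 1σ̂, B = 1σ̂–2σ̂, A = 2σ̂–3σ̂, * = beyond 3σ̂; sign = side of CL): 1:+C, 2:+C, 3:-C, 4:-*, 5:+C, 6:+B, 7:+C, 8:-C, 9:-C, 10:-C, 11:+C, 12:+B, 13:+C
Rule 1 (one point beyond the 3σ limits) is satisfied at point 4.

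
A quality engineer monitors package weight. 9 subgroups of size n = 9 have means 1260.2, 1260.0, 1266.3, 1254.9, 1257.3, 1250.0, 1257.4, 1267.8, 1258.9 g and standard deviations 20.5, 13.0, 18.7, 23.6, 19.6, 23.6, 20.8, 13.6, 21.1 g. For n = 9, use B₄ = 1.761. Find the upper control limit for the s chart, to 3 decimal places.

s̄ = (20.5 + 13.0 + 18.7 + 23.6 + 19.6 + 23.6 + 20.8 + 13.6 + 21.1) / 9 = 19.3889
UCL_s = B₄·s̄ = 1.761 × 19.3889 = 34.1438

34.144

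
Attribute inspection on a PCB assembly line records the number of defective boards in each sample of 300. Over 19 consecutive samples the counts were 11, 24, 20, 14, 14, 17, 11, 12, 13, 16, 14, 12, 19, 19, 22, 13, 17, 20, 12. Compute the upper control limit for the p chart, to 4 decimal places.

p̄ = Σdᵢ / (k·n) = 300 / (19 × 300) = 0.05263
UCL = p̄ + 3·√(p̄(1−p̄)/n) = 0.05263 + 3 × √(0.05263×0.94737/300) = 0.05263 + 3 × 0.01289 = 0.09131

0.0913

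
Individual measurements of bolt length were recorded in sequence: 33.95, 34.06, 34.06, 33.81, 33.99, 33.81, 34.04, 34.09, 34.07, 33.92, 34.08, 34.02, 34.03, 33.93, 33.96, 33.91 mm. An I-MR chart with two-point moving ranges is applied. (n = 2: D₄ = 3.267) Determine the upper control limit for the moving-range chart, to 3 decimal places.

0.344

Moving ranges: 0.11, 0.00, 0.25, 0.18, 0.18, 0.23, 0.05, 0.02, 0.15, 0.16, 0.06, 0.01, 0.10, 0.03, 0.05; M̄R̄ = 1.5800 / 15 = 0.1053
UCL_MR = D₄·M̄R̄ = 3.267 × 0.1053 = 0.3441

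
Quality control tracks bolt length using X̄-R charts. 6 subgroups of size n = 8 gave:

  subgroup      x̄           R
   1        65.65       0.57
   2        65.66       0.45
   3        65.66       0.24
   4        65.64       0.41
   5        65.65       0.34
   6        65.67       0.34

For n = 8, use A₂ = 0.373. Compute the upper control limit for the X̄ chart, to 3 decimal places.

X̄̄ = (65.65 + 65.66 + 65.66 + 65.64 + 65.65 + 65.67) / 6 = 393.9300 / 6 = 65.6550
R̄ = (0.57 + 0.45 + 0.24 + 0.41 + 0.34 + 0.34) / 6 = 2.3500 / 6 = 0.3917
UCL = X̄̄ + A₂·R̄ = 65.6550 + 0.373 × 0.3917 = 65.8011

65.801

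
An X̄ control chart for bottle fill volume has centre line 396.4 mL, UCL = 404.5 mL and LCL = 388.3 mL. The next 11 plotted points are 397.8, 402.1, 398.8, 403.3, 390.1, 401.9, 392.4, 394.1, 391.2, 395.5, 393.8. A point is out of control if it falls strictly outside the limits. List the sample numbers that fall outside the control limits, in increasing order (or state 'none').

none

All 11 points lie within [388.3, 404.5].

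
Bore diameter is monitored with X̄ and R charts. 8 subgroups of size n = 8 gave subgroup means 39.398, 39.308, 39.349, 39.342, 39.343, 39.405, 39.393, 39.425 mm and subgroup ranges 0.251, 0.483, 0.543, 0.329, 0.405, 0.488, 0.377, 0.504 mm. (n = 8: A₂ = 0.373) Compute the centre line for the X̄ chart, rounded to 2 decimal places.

39.37

X̄̄ = (39.398 + 39.308 + 39.349 + 39.342 + 39.343 + 39.405 + 39.393 + 39.425) / 8 = 314.9630 / 8 = 39.3704
CL = X̄̄ = 39.3704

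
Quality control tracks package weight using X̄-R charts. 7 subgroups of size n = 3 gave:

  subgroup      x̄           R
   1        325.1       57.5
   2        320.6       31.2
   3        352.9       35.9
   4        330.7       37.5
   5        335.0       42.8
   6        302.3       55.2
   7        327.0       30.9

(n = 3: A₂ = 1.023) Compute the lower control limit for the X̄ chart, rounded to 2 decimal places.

285.13

X̄̄ = (325.1 + 320.6 + 352.9 + 330.7 + 335.0 + 302.3 + 327.0) / 7 = 2293.6000 / 7 = 327.6571
R̄ = (57.5 + 31.2 + 35.9 + 37.5 + 42.8 + 55.2 + 30.9) / 7 = 291.0000 / 7 = 41.5714
LCL = X̄̄ − A₂·R̄ = 327.6571 − 1.023 × 41.5714 = 285.1296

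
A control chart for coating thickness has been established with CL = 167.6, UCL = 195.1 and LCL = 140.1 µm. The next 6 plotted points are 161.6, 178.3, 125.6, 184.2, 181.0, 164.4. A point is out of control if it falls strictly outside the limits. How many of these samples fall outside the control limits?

1

Compare each point to [140.1, 195.1]: sample 3 = 125.6 < LCL.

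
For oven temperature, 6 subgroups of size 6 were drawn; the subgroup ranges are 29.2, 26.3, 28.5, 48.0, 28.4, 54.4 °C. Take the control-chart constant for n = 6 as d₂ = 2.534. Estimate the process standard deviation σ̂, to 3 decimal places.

14.128

R̄ = (29.2 + 26.3 + 28.5 + 48.0 + 28.4 + 54.4) / 6 = 35.8000
σ̂ = R̄ / d₂ = 35.8000 / 2.534 = 14.1279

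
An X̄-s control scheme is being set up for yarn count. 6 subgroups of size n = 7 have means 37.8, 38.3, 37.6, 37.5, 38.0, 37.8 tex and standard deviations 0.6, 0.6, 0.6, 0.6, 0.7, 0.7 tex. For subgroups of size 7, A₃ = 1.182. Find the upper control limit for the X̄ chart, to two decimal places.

38.58

X̄̄ = (37.8 + 38.3 + 37.6 + 37.5 + 38.0 + 37.8) / 6 = 37.8333
s̄ = (0.6 + 0.6 + 0.6 + 0.6 + 0.7 + 0.7) / 6 = 0.6333
UCL = X̄̄ + A₃·s̄ = 37.8333 + 1.182 × 0.6333 = 38.5819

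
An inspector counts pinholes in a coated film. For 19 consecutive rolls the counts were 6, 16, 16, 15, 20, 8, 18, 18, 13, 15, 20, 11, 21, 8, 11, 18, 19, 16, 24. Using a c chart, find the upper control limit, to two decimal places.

c̄ = (6 + 16 + 16 + 15 + 20 + 8 + 18 + 18 + 13 + 15 + 20 + 11 + 21 + 8 + 11 + 18 + 19 + 16 + 24) / 19 = 293 / 19 = 15.4211
UCL = c̄ + 3√c̄ = 15.4211 + 3 × √15.4211 = 15.4211 + 3 × 3.9270 = 27.2019

27.20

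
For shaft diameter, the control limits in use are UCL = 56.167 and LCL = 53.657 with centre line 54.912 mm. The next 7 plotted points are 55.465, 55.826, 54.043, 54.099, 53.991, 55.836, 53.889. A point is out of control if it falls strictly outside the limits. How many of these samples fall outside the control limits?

0

All 7 points lie within [53.657, 56.167].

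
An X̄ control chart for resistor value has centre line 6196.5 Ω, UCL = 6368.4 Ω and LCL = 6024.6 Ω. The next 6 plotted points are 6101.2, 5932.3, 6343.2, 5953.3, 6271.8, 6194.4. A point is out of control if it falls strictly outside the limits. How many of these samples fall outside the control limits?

Compare each point to [6024.6, 6368.4]: sample 2 = 5932.3 < LCL; sample 4 = 5953.3 < LCL.

2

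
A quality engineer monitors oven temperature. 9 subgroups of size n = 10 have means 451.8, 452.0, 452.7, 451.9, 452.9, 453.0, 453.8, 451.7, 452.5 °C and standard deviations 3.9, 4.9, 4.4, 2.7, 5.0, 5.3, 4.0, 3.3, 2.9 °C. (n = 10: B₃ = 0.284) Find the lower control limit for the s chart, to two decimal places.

s̄ = (3.9 + 4.9 + 4.4 + 2.7 + 5.0 + 5.3 + 4.0 + 3.3 + 2.9) / 9 = 4.0444
LCL_s = B₃·s̄ = 0.284 × 4.0444 = 1.1486

1.15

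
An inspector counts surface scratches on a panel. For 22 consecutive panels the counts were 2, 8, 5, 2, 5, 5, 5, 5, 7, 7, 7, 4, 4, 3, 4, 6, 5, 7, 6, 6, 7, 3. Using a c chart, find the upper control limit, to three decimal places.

11.935

c̄ = (2 + 8 + 5 + 2 + 5 + 5 + 5 + 5 + 7 + 7 + 7 + 4 + 4 + 3 + 4 + 6 + 5 + 7 + 6 + 6 + 7 + 3) / 22 = 113 / 22 = 5.1364
UCL = c̄ + 3√c̄ = 5.1364 + 3 × √5.1364 = 5.1364 + 3 × 2.2664 = 11.9354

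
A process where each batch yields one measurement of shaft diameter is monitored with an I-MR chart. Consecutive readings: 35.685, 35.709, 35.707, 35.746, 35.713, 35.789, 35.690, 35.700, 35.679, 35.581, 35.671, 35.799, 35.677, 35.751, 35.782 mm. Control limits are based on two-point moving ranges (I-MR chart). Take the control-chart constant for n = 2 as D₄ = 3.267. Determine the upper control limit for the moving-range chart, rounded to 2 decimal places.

0.20

Moving ranges: 0.024, 0.002, 0.039, 0.033, 0.076, 0.099, 0.010, 0.021, 0.098, 0.090, 0.128, 0.122, 0.074, 0.031; M̄R̄ = 0.8470 / 14 = 0.0605
UCL_MR = D₄·M̄R̄ = 3.267 × 0.0605 = 0.1977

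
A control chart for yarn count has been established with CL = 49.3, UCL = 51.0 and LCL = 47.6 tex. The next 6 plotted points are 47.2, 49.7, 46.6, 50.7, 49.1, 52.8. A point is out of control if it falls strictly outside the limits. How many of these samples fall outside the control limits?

3

Compare each point to [47.6, 51.0]: sample 1 = 47.2 < LCL; sample 3 = 46.6 < LCL; sample 6 = 52.8 > UCL.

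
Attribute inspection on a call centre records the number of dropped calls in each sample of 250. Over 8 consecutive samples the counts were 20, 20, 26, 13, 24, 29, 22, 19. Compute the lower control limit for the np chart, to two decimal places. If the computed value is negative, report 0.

8.29

p̄ = Σdᵢ / (k·n) = 173 / (8 × 250) = 0.08650
LCL = np̄ − 3·√(np̄(1−p̄)) = 21.6250 − 3 × 4.4446 = 8.2912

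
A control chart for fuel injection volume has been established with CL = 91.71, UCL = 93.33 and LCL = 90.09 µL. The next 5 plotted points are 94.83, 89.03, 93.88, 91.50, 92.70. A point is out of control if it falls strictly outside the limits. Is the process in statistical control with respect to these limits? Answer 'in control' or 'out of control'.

out of control

Compare each point to [90.09, 93.33]: sample 1 = 94.83 > UCL; sample 2 = 89.03 < LCL; sample 3 = 93.88 > UCL.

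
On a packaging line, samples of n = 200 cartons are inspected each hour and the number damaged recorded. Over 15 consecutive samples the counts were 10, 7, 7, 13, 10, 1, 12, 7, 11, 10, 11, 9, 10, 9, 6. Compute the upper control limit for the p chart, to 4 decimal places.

0.0880

p̄ = Σdᵢ / (k·n) = 133 / (15 × 200) = 0.04433
UCL = p̄ + 3·√(p̄(1−p̄)/n) = 0.04433 + 3 × √(0.04433×0.95567/200) = 0.04433 + 3 × 0.01455 = 0.08800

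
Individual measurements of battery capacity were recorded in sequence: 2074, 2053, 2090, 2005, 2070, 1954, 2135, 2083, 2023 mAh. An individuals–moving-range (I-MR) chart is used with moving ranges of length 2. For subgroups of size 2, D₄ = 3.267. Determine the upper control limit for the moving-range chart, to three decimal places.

251.967

Moving ranges: 21, 37, 85, 65, 116, 181, 52, 60; M̄R̄ = 617.0000 / 8 = 77.1250
UCL_MR = D₄·M̄R̄ = 3.267 × 77.1250 = 251.9674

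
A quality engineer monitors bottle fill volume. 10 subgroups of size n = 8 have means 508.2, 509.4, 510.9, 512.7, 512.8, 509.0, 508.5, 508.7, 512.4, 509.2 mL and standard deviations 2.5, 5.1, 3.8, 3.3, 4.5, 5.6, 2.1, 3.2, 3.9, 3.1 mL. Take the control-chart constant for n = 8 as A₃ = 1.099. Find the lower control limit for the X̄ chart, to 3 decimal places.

X̄̄ = (508.2 + 509.4 + 510.9 + 512.7 + 512.8 + 509.0 + 508.5 + 508.7 + 512.4 + 509.2) / 10 = 510.1800
s̄ = (2.5 + 5.1 + 3.8 + 3.3 + 4.5 + 5.6 + 2.1 + 3.2 + 3.9 + 3.1) / 10 = 3.7100
LCL = X̄̄ − A₃·s̄ = 510.1800 − 1.099 × 3.7100 = 506.1027

506.103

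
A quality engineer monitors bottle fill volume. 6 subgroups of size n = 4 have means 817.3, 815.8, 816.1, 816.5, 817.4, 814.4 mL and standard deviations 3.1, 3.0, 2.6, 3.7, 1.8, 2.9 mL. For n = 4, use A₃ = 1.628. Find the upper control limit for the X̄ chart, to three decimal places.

820.890

X̄̄ = (817.3 + 815.8 + 816.1 + 816.5 + 817.4 + 814.4) / 6 = 816.2500
s̄ = (3.1 + 3.0 + 2.6 + 3.7 + 1.8 + 2.9) / 6 = 2.8500
UCL = X̄̄ + A₃·s̄ = 816.2500 + 1.628 × 2.8500 = 820.8898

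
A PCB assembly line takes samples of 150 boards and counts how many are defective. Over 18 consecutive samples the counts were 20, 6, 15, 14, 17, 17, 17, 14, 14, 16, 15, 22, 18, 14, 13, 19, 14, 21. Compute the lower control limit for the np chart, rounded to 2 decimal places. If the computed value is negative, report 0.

p̄ = Σdᵢ / (k·n) = 286 / (18 × 150) = 0.10593
LCL = np̄ − 3·√(np̄(1−p̄)) = 15.8889 − 3 × 3.7691 = 4.5817

4.58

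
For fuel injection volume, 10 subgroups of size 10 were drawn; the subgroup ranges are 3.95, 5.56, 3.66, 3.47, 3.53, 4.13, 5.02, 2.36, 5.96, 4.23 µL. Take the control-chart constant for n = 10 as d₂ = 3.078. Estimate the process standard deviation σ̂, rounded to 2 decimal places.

1.36

R̄ = (3.95 + 5.56 + 3.66 + 3.47 + 3.53 + 4.13 + 5.02 + 2.36 + 5.96 + 4.23) / 10 = 4.1870
σ̂ = R̄ / d₂ = 4.1870 / 3.078 = 1.3603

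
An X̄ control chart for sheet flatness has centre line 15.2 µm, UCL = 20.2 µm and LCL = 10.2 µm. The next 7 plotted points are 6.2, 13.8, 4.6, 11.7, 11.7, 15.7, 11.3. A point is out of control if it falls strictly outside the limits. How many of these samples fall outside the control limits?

2

Compare each point to [10.2, 20.2]: sample 1 = 6.2 < LCL; sample 3 = 4.6 < LCL.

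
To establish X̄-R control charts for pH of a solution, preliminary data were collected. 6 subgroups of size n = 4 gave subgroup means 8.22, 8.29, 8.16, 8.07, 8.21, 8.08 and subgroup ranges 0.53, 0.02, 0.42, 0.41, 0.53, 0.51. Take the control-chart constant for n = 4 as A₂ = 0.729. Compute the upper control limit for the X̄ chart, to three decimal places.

X̄̄ = (8.22 + 8.29 + 8.16 + 8.07 + 8.21 + 8.08) / 6 = 49.0300 / 6 = 8.1717
R̄ = (0.53 + 0.02 + 0.42 + 0.41 + 0.53 + 0.51) / 6 = 2.4200 / 6 = 0.4033
UCL = X̄̄ + A₂·R̄ = 8.1717 + 0.729 × 0.4033 = 8.4657

8.466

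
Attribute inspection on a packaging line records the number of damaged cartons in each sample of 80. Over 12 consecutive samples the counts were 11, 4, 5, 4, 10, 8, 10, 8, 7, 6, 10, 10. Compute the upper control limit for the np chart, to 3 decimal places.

15.687

p̄ = Σdᵢ / (k·n) = 93 / (12 × 80) = 0.09688
UCL = np̄ + 3·√(np̄(1−p̄)) = 7.7500 + 3 × √(7.7500×0.90312) = 7.7500 + 3 × 2.6456 = 15.6868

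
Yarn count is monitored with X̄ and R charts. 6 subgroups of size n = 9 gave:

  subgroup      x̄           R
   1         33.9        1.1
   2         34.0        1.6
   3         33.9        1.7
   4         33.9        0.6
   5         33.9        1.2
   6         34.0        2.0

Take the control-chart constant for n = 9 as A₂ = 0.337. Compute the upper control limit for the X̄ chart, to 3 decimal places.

X̄̄ = (33.9 + 34.0 + 33.9 + 33.9 + 33.9 + 34.0) / 6 = 203.6000 / 6 = 33.9333
R̄ = (1.1 + 1.6 + 1.7 + 0.6 + 1.2 + 2.0) / 6 = 8.2000 / 6 = 1.3667
UCL = X̄̄ + A₂·R̄ = 33.9333 + 0.337 × 1.3667 = 34.3939

34.394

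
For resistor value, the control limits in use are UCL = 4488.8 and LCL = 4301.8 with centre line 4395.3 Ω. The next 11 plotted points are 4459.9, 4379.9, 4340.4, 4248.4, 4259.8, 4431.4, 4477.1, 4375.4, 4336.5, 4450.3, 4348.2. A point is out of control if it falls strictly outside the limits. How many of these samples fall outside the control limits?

Compare each point to [4301.8, 4488.8]: sample 4 = 4248.4 < LCL; sample 5 = 4259.8 < LCL.

2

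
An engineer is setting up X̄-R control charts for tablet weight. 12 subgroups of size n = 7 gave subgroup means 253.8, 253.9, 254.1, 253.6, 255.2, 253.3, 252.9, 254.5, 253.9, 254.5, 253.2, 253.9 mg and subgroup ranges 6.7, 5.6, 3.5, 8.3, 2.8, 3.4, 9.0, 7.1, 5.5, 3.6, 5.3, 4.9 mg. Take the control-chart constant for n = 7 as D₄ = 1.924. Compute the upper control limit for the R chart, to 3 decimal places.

R̄ = (6.7 + 5.6 + 3.5 + 8.3 + 2.8 + 3.4 + 9.0 + 7.1 + 5.5 + 3.6 + 5.3 + 4.9) / 12 = 65.7000 / 12 = 5.4750
UCL_R = D₄·R̄ = 1.924 × 5.4750 = 10.5339

10.534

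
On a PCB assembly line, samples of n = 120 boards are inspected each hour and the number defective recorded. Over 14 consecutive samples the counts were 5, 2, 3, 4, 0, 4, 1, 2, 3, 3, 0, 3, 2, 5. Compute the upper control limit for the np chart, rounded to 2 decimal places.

p̄ = Σdᵢ / (k·n) = 37 / (14 × 120) = 0.02202
UCL = np̄ + 3·√(np̄(1−p̄)) = 2.6429 + 3 × √(2.6429×0.97798) = 2.6429 + 3 × 1.6077 = 7.4659

7.47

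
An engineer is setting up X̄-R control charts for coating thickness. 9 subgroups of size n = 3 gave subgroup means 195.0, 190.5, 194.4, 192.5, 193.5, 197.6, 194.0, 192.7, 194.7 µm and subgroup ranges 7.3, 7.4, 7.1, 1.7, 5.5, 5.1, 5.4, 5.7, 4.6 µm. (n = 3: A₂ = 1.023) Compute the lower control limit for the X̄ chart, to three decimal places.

X̄̄ = (195.0 + 190.5 + 194.4 + 192.5 + 193.5 + 197.6 + 194.0 + 192.7 + 194.7) / 9 = 1744.9000 / 9 = 193.8778
R̄ = (7.3 + 7.4 + 7.1 + 1.7 + 5.5 + 5.1 + 5.4 + 5.7 + 4.6) / 9 = 49.8000 / 9 = 5.5333
LCL = X̄̄ − A₂·R̄ = 193.8778 − 1.023 × 5.5333 = 188.2172

188.217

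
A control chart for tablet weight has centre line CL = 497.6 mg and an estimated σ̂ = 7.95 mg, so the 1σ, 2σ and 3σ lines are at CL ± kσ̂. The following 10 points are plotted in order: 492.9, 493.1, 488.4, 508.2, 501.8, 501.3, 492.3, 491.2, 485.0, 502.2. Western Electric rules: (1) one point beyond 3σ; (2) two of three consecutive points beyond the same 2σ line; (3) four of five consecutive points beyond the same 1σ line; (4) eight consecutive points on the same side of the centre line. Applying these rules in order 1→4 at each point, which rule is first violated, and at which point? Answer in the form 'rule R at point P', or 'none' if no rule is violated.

none

Zone of each point (C = within 1σ̂, B = 1σ̂–2σ̂, A = 2σ̂–3σ̂, * = beyond 3σ̂; sign = side of CL): 1:-C, 2:-C, 3:-B, 4:+B, 5:+C, 6:+C, 7:-C, 8:-C, 9:-B, 10:+C
No rule fires across all 10 points.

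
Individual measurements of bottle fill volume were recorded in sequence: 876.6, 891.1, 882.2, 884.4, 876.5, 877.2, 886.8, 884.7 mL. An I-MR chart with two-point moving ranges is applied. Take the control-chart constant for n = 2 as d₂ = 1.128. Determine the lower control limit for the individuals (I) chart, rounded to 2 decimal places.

X̄ = (876.6 + 891.1 + 882.2 + 884.4 + 876.5 + 877.2 + 886.8 + 884.7) / 8 = 882.4375
Moving ranges: 14.5, 8.9, 2.2, 7.9, 0.7, 9.6, 2.1; M̄R̄ = 45.9000 / 7 = 6.5571
LCL = X̄ − 3·M̄R̄/d₂ = 882.4375 − 3 × 6.5571 / 1.128 = 864.9983

865.00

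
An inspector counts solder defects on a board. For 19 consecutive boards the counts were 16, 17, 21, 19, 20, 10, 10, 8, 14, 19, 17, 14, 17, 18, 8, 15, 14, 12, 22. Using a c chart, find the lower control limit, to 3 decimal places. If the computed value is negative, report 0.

3.575

c̄ = (16 + 17 + 21 + 19 + 20 + 10 + 10 + 8 + 14 + 19 + 17 + 14 + 17 + 18 + 8 + 15 + 14 + 12 + 22) / 19 = 291 / 19 = 15.3158
LCL = c̄ − 3√c̄ = 15.3158 − 3 × 3.9135 = 3.5752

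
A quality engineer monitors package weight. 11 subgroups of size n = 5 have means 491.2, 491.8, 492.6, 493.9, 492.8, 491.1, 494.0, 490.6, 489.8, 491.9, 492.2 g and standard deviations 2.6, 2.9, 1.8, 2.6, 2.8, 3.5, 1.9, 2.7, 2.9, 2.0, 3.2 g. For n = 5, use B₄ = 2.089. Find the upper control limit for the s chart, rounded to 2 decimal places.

5.49

s̄ = (2.6 + 2.9 + 1.8 + 2.6 + 2.8 + 3.5 + 1.9 + 2.7 + 2.9 + 2.0 + 3.2) / 11 = 2.6273
UCL_s = B₄·s̄ = 2.089 × 2.6273 = 5.4884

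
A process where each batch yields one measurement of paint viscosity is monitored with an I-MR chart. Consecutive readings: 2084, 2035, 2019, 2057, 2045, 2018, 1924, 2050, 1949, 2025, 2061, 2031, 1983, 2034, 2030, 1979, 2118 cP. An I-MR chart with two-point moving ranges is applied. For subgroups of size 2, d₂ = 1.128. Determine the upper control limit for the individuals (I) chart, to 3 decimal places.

2175.269

X̄ = (2084 + 2035 + 2019 + 2057 + 2045 + 2018 + 1924 + 2050 + 1949 + 2025 + 2061 + 2031 + 1983 + 2034 + 2030 + 1979 + 2118) / 17 = 2026.0000
Moving ranges: 49, 16, 38, 12, 27, 94, 126, 101, 76, 36, 30, 48, 51, 4, 51, 139; M̄R̄ = 898.0000 / 16 = 56.1250
UCL = X̄ + 3·M̄R̄/d₂ = 2026.0000 + 3 × 56.1250 / 1.128 = 2175.2686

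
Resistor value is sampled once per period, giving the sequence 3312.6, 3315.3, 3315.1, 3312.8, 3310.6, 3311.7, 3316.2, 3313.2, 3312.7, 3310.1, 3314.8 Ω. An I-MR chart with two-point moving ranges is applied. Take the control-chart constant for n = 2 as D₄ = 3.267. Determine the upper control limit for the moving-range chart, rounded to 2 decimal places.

7.78

Moving ranges: 2.7, 0.2, 2.3, 2.2, 1.1, 4.5, 3.0, 0.5, 2.6, 4.7; M̄R̄ = 23.8000 / 10 = 2.3800
UCL_MR = D₄·M̄R̄ = 3.267 × 2.3800 = 7.7755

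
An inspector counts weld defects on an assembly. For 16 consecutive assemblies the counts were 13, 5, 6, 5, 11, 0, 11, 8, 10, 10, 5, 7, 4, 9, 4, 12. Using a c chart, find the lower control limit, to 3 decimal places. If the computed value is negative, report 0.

c̄ = (13 + 5 + 6 + 5 + 11 + 0 + 11 + 8 + 10 + 10 + 5 + 7 + 4 + 9 + 4 + 12) / 16 = 120 / 16 = 7.5000
LCL = c̄ − 3√c̄ = 7.5000 − 3 × 2.7386 = -0.7158 → 0 (cannot be negative)

0.000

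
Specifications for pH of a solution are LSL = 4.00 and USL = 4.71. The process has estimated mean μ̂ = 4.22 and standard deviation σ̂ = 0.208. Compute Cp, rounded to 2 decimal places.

Cp = (USL − LSL) / (6σ̂) = (4.71 − 4.00) / (6 × 0.208) = 0.7100 / 1.2480 = 0.5689

0.57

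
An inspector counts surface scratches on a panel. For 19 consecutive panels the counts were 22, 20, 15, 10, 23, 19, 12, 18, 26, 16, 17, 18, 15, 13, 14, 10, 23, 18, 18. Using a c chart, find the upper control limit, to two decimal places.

29.66

c̄ = (22 + 20 + 15 + 10 + 23 + 19 + 12 + 18 + 26 + 16 + 17 + 18 + 15 + 13 + 14 + 10 + 23 + 18 + 18) / 19 = 327 / 19 = 17.2105
UCL = c̄ + 3√c̄ = 17.2105 + 3 × √17.2105 = 17.2105 + 3 × 4.1486 = 29.6562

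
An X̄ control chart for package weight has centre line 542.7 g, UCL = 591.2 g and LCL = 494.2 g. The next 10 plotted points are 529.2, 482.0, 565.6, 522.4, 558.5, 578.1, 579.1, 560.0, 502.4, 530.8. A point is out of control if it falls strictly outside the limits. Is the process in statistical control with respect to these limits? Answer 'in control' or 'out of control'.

Compare each point to [494.2, 591.2]: sample 2 = 482.0 < LCL.

out of control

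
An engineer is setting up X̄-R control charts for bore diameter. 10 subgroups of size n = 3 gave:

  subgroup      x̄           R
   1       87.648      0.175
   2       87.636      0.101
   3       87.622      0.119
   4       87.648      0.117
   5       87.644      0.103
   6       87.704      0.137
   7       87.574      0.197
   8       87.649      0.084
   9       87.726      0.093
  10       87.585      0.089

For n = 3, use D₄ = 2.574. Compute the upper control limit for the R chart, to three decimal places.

0.313

R̄ = (0.175 + 0.101 + 0.119 + 0.117 + 0.103 + 0.137 + 0.197 + 0.084 + 0.093 + 0.089) / 10 = 1.2150 / 10 = 0.1215
UCL_R = D₄·R̄ = 2.574 × 0.1215 = 0.3127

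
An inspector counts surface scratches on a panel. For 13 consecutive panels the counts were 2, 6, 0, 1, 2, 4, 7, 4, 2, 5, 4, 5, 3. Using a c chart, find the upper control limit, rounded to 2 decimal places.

9.04

c̄ = (2 + 6 + 0 + 1 + 2 + 4 + 7 + 4 + 2 + 5 + 4 + 5 + 3) / 13 = 45 / 13 = 3.4615
UCL = c̄ + 3√c̄ = 3.4615 + 3 × √3.4615 = 3.4615 + 3 × 1.8605 = 9.0431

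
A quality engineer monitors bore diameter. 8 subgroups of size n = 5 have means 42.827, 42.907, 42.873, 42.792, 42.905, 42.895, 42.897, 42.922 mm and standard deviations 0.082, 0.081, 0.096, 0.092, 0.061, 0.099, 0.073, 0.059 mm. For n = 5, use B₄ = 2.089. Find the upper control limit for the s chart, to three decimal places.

0.168

s̄ = (0.082 + 0.081 + 0.096 + 0.092 + 0.061 + 0.099 + 0.073 + 0.059) / 8 = 0.0804
UCL_s = B₄·s̄ = 2.089 × 0.0804 = 0.1679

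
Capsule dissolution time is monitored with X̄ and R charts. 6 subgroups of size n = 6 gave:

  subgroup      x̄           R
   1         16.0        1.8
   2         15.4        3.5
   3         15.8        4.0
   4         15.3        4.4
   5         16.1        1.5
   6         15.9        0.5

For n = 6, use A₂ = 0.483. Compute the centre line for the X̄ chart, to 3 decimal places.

X̄̄ = (16.0 + 15.4 + 15.8 + 15.3 + 16.1 + 15.9) / 6 = 94.5000 / 6 = 15.7500
CL = X̄̄ = 15.7500

15.750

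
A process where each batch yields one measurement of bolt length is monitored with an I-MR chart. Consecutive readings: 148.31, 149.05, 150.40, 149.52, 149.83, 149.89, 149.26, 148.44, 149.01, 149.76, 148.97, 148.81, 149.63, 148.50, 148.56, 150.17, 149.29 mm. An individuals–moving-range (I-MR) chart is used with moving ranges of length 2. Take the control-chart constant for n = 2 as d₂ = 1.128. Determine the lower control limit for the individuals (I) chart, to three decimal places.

147.337

X̄ = (148.31 + 149.05 + 150.40 + 149.52 + 149.83 + 149.89 + 149.26 + 148.44 + 149.01 + 149.76 + 148.97 + 148.81 + 149.63 + 148.50 + 148.56 + 150.17 + 149.29) / 17 = 149.2588
Moving ranges: 0.74, 1.35, 0.88, 0.31, 0.06, 0.63, 0.82, 0.57, 0.75, 0.79, 0.16, 0.82, 1.13, 0.06, 1.61, 0.88; M̄R̄ = 11.5600 / 16 = 0.7225
LCL = X̄ − 3·M̄R̄/d₂ = 149.2588 − 3 × 0.7225 / 1.128 = 147.3373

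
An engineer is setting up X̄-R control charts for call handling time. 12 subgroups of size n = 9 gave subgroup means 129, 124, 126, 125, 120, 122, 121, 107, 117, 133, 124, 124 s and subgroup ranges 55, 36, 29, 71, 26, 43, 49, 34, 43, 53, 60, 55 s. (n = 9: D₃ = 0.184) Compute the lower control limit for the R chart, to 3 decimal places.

R̄ = (55 + 36 + 29 + 71 + 26 + 43 + 49 + 34 + 43 + 53 + 60 + 55) / 12 = 554.0000 / 12 = 46.1667
LCL_R = D₃·R̄ = 0.184 × 46.1667 = 8.4947

8.495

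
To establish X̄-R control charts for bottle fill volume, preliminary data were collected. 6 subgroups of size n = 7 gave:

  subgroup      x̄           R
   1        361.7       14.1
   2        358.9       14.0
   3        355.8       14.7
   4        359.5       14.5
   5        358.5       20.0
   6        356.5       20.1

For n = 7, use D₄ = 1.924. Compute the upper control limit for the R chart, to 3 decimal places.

R̄ = (14.1 + 14.0 + 14.7 + 14.5 + 20.0 + 20.1) / 6 = 97.4000 / 6 = 16.2333
UCL_R = D₄·R̄ = 1.924 × 16.2333 = 31.2329

31.233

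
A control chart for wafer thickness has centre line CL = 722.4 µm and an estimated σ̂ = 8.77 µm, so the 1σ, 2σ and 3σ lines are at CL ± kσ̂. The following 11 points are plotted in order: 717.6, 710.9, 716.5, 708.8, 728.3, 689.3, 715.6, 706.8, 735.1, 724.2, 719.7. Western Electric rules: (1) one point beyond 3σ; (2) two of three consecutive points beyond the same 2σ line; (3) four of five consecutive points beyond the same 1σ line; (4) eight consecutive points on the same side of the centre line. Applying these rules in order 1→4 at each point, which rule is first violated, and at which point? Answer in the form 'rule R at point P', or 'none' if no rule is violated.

Zone of each point (C = within 1σ̂, B = 1σ̂–2σ̂, A = 2σ̂–3σ̂, * = beyond 3σ̂; sign = side of CL): 1:-C, 2:-B, 3:-C, 4:-B, 5:+C, 6:-*, 7:-C, 8:-B, 9:+B, 10:+C, 11:-C
Rule 1 (one point beyond the 3σ limits) is satisfied at point 6.

rule 1 at point 6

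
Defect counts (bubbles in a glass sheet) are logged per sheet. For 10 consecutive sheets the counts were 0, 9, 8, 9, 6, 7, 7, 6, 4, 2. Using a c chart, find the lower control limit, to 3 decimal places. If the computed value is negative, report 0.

c̄ = (0 + 9 + 8 + 9 + 6 + 7 + 7 + 6 + 4 + 2) / 10 = 58 / 10 = 5.8000
LCL = c̄ − 3√c̄ = 5.8000 − 3 × 2.4083 = -1.4250 → 0 (cannot be negative)

0.000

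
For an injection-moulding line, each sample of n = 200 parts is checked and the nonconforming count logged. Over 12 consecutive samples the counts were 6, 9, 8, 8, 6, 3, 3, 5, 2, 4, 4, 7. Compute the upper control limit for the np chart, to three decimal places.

12.304

p̄ = Σdᵢ / (k·n) = 65 / (12 × 200) = 0.02708
UCL = np̄ + 3·√(np̄(1−p̄)) = 5.4167 + 3 × √(5.4167×0.97292) = 5.4167 + 3 × 2.2956 = 12.3036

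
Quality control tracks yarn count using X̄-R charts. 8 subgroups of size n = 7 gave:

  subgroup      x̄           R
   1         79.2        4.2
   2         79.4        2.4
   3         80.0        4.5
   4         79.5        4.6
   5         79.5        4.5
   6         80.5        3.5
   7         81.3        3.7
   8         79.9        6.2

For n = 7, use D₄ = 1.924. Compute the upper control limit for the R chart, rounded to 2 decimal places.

8.08

R̄ = (4.2 + 2.4 + 4.5 + 4.6 + 4.5 + 3.5 + 3.7 + 6.2) / 8 = 33.6000 / 8 = 4.2000
UCL_R = D₄·R̄ = 1.924 × 4.2000 = 8.0808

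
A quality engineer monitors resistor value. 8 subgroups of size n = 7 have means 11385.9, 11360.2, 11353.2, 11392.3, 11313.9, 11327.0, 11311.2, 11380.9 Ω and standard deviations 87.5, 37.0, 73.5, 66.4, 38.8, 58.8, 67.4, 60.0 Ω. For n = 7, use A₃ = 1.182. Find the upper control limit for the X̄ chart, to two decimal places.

11425.38

X̄̄ = (11385.9 + 11360.2 + 11353.2 + 11392.3 + 11313.9 + 11327.0 + 11311.2 + 11380.9) / 8 = 11353.0750
s̄ = (87.5 + 37.0 + 73.5 + 66.4 + 38.8 + 58.8 + 67.4 + 60.0) / 8 = 61.1750
UCL = X̄̄ + A₃·s̄ = 11353.0750 + 1.182 × 61.1750 = 11425.3839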